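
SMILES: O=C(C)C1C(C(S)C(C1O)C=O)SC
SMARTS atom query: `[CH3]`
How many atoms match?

2

Check the 14 heavy atoms by environment: 6× C (H1) → no; 1× O (H1) → no; 1× C (H0) → no; 2× O (H0) → no; 2× C (H3) → match; 1× S (H1) → no; 1× S (H0) → no.
That gives 2 matching atoms.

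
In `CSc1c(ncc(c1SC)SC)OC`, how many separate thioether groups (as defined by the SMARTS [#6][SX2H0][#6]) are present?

3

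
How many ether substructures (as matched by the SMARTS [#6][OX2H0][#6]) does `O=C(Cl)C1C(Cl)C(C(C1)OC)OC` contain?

2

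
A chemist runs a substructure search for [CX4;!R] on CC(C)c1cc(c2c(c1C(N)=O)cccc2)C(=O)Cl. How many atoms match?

3

The query [CX4;!R] means: aliphatic carbon with four total connections, not in a ring.
Check the 19 heavy atoms by environment: 10× c (aromatic, X3, in 6-ring) → no; 3× C (X4, acyclic) → match; 2× C (X3, acyclic) → no; 2× O (X1, acyclic) → no; 1× N (X3, acyclic) → no; 1× Cl (X1, acyclic) → no.
That gives 3 matching atoms.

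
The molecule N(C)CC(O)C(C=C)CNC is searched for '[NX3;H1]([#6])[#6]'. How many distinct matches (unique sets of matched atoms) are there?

2

[NX3;H1]([#6])[#6] is the SMARTS for a secondary amine: a trivalent nitrogen with one H, bonded to two carbons.
The molecule carries 2 separate instances of an N-methylamino group (-NHCH3) meeting every constraint; each maps to a distinct set of atoms, giving 2 matches.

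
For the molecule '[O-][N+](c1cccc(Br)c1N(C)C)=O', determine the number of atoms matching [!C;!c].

5

The query [!C;!c] means: neither aliphatic nor aromatic carbon — same as [!#6].
Check the 13 heavy atoms by environment: 6× c (aromatic) → no; 1× N → match; 2× C → no; 1× Br → match; 1× N (charge +1) → match; 1× O (charge -1) → match; 1× O → match.
Summing the matching environments: 1 + 1 + 1 + 1 + 1 = 5 matching atoms.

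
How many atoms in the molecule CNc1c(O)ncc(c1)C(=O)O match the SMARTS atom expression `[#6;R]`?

Check the 12 heavy atoms by environment: 1× n (aromatic, in 6-ring) → no; 5× c (aromatic, in 6-ring) → match; 1× N (acyclic) → no; 2× C (acyclic) → no; 3× O (acyclic) → no.
That gives 5 matching atoms.

5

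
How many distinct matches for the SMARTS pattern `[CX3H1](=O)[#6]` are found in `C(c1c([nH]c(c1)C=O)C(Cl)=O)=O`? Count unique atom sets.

2

[CX3H1](=O)[#6] is the SMARTS for an aldehyde: an sp2 carbon with one H, double-bonded to O and single-bonded to carbon.
The molecule carries 2 separate instances of an aldehyde (-CHO) meeting every constraint; each maps to a distinct set of atoms, giving 2 matches.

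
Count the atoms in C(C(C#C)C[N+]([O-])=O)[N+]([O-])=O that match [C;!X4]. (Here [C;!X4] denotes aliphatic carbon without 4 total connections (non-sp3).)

2

The query [C;!X4] means: aliphatic carbon that does not have four total connections.
Check the 11 heavy atoms by environment: 3× C (X4) → no; 2× N (charge +1, X3) → no; 2× O (charge -1, X1) → no; 2× O (X1) → no; 2× C (X2) → match.
That gives 2 matching atoms.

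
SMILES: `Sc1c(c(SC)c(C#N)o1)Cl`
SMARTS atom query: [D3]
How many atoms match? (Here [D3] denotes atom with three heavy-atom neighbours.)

4

Check the 11 heavy atoms by environment: 1× o (aromatic, D2) → no; 4× c (aromatic, D3) → match; 1× S (D2) → no; 1× C (D1) → no; 1× S (D1) → no; 1× C (D2) → no; 1× N (D1) → no; 1× Cl (D1) → no.
That gives 4 matching atoms.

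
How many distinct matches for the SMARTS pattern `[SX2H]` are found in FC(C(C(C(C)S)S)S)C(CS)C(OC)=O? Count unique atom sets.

4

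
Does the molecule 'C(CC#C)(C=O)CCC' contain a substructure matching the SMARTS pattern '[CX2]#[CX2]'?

Yes

The pattern [CX2]#[CX2] describes a carbon-carbon triple bond — an alkyne.
The molecule carries an ethynyl group (-C#CH), whose atoms satisfy every constraint of the query, so the pattern matches.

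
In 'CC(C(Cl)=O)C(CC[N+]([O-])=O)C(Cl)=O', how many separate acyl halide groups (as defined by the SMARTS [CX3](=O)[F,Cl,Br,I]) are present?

[CX3](=O)[F,Cl,Br,I] is the SMARTS for an acyl halide: a carbonyl carbon bonded to a halogen.
The molecule carries 2 separate instances of an acyl chloride (-C(=O)Cl) meeting every constraint; each maps to a distinct set of atoms, giving 2 matches.

2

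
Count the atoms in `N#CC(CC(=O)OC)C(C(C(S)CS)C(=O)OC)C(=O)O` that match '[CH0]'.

4

The query [CH0] means: aliphatic carbon with no attached hydrogen.
Check the 21 heavy atoms by environment: 2× C (H2) → no; 4× C (H1) → no; 2× S (H1) → no; 4× C (H0) → match; 5× O (H0) → no; 2× C (H3) → no; 1× N (H0) → no; 1× O (H1) → no.
That gives 4 matching atoms.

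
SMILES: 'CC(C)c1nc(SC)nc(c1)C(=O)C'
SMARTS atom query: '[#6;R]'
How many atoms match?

4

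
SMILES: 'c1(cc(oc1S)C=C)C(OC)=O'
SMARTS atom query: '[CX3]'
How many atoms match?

3

Check the 12 heavy atoms by environment: 1× o (aromatic, X2) → no; 4× c (aromatic, X3) → no; 3× C (X3) → match; 1× O (X1) → no; 1× O (X2) → no; 1× C (X4) → no; 1× S (X2) → no.
That gives 3 matching atoms.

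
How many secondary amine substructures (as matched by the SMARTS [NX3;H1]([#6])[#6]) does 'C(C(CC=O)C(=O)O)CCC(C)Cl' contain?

0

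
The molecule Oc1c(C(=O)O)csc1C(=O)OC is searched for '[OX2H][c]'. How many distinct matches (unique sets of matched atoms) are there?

[OX2H][c] is the SMARTS for a phenol: a hydroxyl oxygen attached to an aromatic carbon.
Exactly one fragment in the molecule meets all constraints, giving 1 match.

1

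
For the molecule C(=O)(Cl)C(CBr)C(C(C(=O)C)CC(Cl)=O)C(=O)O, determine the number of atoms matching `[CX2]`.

The query [CX2] means: C with X2: aliphatic carbon with exactly 2 total connections.
Check the 18 heavy atoms by environment: 6× C (X4) → no; 4× C (X3) → no; 4× O (X1) → no; 1× O (X2) → no; 1× Br (X1) → no; 2× Cl (X1) → no.
No environment satisfies the query, so 0 matching atoms.

0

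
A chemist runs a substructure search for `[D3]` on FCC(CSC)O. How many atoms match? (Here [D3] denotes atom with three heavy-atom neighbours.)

1

Check the 7 heavy atoms by environment: 2× C (D2) → no; 1× C (D3) → match; 1× S (D2) → no; 1× C (D1) → no; 1× O (D1) → no; 1× F (D1) → no.
That gives 1 matching atom.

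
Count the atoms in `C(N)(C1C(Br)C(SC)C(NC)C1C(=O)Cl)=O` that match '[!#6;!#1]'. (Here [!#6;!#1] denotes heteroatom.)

7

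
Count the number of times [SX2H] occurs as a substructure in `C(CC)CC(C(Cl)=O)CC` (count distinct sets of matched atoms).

0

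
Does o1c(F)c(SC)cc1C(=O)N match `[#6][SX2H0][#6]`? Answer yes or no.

Yes

The pattern [#6][SX2H0][#6] describes an aliphatic sulfur bridging two carbons with no H on the sulfur — a thioether.
The molecule carries a methylthio ether (-SCH3), whose atoms satisfy every constraint of the query, so the pattern matches.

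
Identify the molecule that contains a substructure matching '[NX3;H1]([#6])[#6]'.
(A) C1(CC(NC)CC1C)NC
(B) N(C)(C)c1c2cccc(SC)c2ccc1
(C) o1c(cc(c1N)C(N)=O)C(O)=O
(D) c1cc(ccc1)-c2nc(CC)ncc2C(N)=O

A

[NX3;H1]([#6])[#6] describes a trivalent nitrogen with one H, bonded to two carbons (a secondary amine).
(A) contains an N-methylamino group (-NHCH3), which satisfies every atom and bond constraint.
(B) has a dimethylamino group (-N(CH3)2) but the nitrogen has H0, not H1.
(C) has a primary amide (-C(=O)NH2) but the -C(=O)NH2 nitrogen has H2, not H1.
(D) has a primary amide (-C(=O)NH2) but the -C(=O)NH2 nitrogen has H2, not H1.
So the answer is (A).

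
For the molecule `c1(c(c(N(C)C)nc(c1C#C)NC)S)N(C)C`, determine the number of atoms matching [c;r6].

5

The query [c;r6] means: aromatic carbon that belongs to a six-membered ring.
Check the 17 heavy atoms by environment: 1× n (aromatic, in 6-ring) → no; 5× c (aromatic, in 6-ring) → match; 3× N (acyclic) → no; 7× C (acyclic) → no; 1× S (acyclic) → no.
That gives 5 matching atoms.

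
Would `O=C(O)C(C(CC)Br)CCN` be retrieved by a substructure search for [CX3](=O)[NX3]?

The pattern [CX3](=O)[NX3] describes a carbonyl carbon bonded to a trivalent nitrogen — an amide.
The closest candidate here is a carboxylic acid group (-C(=O)OH), but the carbonyl is bonded to O, not to an NX3 nitrogen. No other fragment satisfies the full query, so there is no match.

No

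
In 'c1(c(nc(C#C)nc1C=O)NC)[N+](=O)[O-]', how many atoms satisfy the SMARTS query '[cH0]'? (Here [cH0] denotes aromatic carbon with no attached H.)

4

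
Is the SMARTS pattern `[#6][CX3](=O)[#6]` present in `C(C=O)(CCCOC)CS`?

No

The pattern [#6][CX3](=O)[#6] describes a carbonyl carbon (no H) flanked by two carbons — a ketone.
The closest candidate here is an aldehyde (-CHO), but the carbonyl carbon has H1, so it is not flanked by two carbons. No other fragment satisfies the full query, so there is no match.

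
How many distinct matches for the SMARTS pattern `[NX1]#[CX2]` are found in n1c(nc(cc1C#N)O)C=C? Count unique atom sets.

[NX1]#[CX2] is the SMARTS for a nitrile: a nitrogen triple-bonded to a two-connected carbon.
Exactly one fragment in the molecule meets all constraints, giving 1 match.

1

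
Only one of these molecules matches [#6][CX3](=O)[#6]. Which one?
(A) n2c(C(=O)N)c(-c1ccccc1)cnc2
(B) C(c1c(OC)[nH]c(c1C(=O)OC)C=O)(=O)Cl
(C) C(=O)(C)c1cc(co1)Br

C

[#6][CX3](=O)[#6] describes a carbonyl carbon (no H) flanked by two carbons (a ketone).
(A) has a primary amide (-C(=O)NH2) but one neighbour of the carbonyl carbon is N, not C.
(B) has an aldehyde (-CHO) but the carbonyl carbon has H1, so it is not flanked by two carbons.
(C) contains an acetyl/ketone group (-C(=O)CH3), which satisfies every atom and bond constraint.
So the answer is (C).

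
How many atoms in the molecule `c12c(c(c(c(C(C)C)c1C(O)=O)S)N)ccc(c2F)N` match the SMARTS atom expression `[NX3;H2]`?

The query [NX3;H2] means: aliphatic N with 3 total connections, two of them H — an -NH2 nitrogen (amine or amide).
Check the 20 heavy atoms by environment: 8× c (aromatic, H0, X3) → no; 2× c (aromatic, H1, X3) → no; 1× C (H0, X3) → no; 1× O (H0, X1) → no; 1× O (H1, X2) → no; 1× F (H0, X1) → no; 2× N (H2, X3) → match; 1× S (H1, X2) → no; 1× C (H1, X4) → no; 2× C (H3, X4) → no.
That gives 2 matching atoms.

2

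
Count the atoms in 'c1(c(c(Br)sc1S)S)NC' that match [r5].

The query [r5] means: r5 matches atoms in a five-membered ring.
Check the 10 heavy atoms by environment: 1× s (aromatic, in 5-ring) → match; 4× c (aromatic, in 5-ring) → match; 1× Br (acyclic) → no; 1× N (acyclic) → no; 1× C (acyclic) → no; 2× S (acyclic) → no.
Summing the matching environments: 1 + 4 = 5 matching atoms.

5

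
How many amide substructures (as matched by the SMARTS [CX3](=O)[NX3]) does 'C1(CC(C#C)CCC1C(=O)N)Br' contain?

1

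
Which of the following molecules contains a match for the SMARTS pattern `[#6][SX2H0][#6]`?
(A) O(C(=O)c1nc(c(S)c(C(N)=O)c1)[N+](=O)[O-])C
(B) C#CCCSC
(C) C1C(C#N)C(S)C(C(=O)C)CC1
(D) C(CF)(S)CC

B

[#6][SX2H0][#6] describes an aliphatic sulfur bridging two carbons with no H on the sulfur (a thioether).
(A) has a thiol (-SH) but the sulfur has H1, not H0 bridging two carbons.
(B) contains a methylthio ether (-SCH3), which satisfies every atom and bond constraint.
(C) has a thiol (-SH) but the sulfur has H1, not H0 bridging two carbons.
(D) has a thiol (-SH) but the sulfur has H1, not H0 bridging two carbons.
So the answer is (B).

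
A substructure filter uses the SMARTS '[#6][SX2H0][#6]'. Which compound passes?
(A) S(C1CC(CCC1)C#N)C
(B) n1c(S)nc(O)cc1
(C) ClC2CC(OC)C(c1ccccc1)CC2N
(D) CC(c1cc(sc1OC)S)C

A

[#6][SX2H0][#6] describes an aliphatic sulfur bridging two carbons with no H on the sulfur (a thioether).
(A) contains a methylthio ether (-SCH3), which satisfies every atom and bond constraint.
(B) has a thiol (-SH) but the sulfur has H1, not H0 bridging two carbons.
(C) has a methoxy ether (-OCH3) but the bridging atom is O, not S.
(D) has a thiol (-SH) but the sulfur has H1, not H0 bridging two carbons.
So the answer is (A).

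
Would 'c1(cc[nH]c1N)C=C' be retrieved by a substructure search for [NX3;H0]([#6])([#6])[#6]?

No

The pattern [NX3;H0]([#6])([#6])[#6] describes a trivalent nitrogen with no H, bonded to three carbons — a tertiary amine.
The closest candidate here is a primary amino group (-NH2), but the nitrogen has H2, not H0 with three carbons. No other fragment satisfies the full query, so there is no match.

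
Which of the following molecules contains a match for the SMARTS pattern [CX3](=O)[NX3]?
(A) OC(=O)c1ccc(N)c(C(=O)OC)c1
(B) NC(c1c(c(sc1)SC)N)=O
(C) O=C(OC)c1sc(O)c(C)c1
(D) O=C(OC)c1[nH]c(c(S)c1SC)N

B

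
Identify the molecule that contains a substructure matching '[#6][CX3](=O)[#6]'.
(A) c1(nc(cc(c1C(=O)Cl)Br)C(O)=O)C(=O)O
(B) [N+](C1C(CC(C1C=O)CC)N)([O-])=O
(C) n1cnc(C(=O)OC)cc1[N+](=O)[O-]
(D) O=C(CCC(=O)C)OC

D

[#6][CX3](=O)[#6] describes a carbonyl carbon (no H) flanked by two carbons (a ketone).
(A) has a carboxylic acid group (-C(=O)OH) but one neighbour of the carbonyl carbon is O, not C.
(B) has an aldehyde (-CHO) but the carbonyl carbon has H1, so it is not flanked by two carbons.
(C) has a methyl-ester group (-C(=O)OCH3) but one neighbour of the carbonyl carbon is O, not C.
(D) contains an acetyl/ketone group (-C(=O)CH3), which satisfies every atom and bond constraint.
So the answer is (D).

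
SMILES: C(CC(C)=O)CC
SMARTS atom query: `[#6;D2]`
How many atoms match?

3

The query [#6;D2] means: any carbon bonded to exactly two heavy atoms.
Check the 7 heavy atoms by environment: 3× C (D2) → match; 2× C (D1) → no; 1× C (D3) → no; 1× O (D1) → no.
That gives 3 matching atoms.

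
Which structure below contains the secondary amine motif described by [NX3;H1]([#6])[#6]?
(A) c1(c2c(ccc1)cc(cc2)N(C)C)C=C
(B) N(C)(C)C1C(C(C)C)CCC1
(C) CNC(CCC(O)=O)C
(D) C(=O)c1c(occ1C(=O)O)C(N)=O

[NX3;H1]([#6])[#6] describes a trivalent nitrogen with one H, bonded to two carbons (a secondary amine).
(A) has a dimethylamino group (-N(CH3)2) but the nitrogen has H0, not H1.
(B) has a dimethylamino group (-N(CH3)2) but the nitrogen has H0, not H1.
(C) contains an N-methylamino group (-NHCH3), which satisfies every atom and bond constraint.
(D) has a primary amide (-C(=O)NH2) but the -C(=O)NH2 nitrogen has H2, not H1.
So the answer is (C).

C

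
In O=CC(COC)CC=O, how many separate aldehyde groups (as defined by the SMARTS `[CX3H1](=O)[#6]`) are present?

[CX3H1](=O)[#6] is the SMARTS for an aldehyde: an sp2 carbon with one H, double-bonded to O and single-bonded to carbon.
The molecule carries 2 separate instances of an aldehyde (-CHO) meeting every constraint; each maps to a distinct set of atoms, giving 2 matches.

2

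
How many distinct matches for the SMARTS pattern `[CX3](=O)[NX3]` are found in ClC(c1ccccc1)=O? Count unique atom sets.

[CX3](=O)[NX3] is the SMARTS for an amide: a carbonyl carbon bonded to a trivalent nitrogen.
No fragment in the molecule satisfies every constraint, giving 0 matches.

0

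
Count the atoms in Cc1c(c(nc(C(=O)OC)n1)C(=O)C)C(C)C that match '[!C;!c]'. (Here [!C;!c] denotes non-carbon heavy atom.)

Check the 17 heavy atoms by environment: 2× n (aromatic) → match; 4× c (aromatic) → no; 8× C → no; 3× O → match.
Summing the matching environments: 2 + 3 = 5 matching atoms.

5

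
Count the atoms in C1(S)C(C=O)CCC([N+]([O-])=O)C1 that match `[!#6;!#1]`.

5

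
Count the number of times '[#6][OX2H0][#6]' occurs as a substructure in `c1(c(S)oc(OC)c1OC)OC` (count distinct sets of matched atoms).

3

[#6][OX2H0][#6] is the SMARTS for an ether: an aliphatic oxygen bridging two carbons with no H on the oxygen.
The molecule carries 3 separate instances of a methoxy ether (-OCH3) meeting every constraint; each maps to a distinct set of atoms, giving 3 matches.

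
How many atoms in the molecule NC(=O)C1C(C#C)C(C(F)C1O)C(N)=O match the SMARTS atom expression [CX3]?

2

Check the 15 heavy atoms by environment: 5× C (X4) → no; 1× O (X2) → no; 2× C (X3) → match; 2× O (X1) → no; 2× N (X3) → no; 1× F (X1) → no; 2× C (X2) → no.
That gives 2 matching atoms.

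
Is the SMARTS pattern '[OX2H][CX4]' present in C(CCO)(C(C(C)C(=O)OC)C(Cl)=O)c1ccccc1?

Yes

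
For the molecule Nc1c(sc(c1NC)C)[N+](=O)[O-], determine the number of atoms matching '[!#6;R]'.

The query [!#6;R] means: non-carbon atom that is part of a ring.
Check the 12 heavy atoms by environment: 1× s (aromatic, in 5-ring) → match; 4× c (aromatic, in 5-ring) → no; 2× N (acyclic) → no; 2× C (acyclic) → no; 1× N (charge +1, acyclic) → no; 1× O (charge -1, acyclic) → no; 1× O (acyclic) → no.
That gives 1 matching atom.

1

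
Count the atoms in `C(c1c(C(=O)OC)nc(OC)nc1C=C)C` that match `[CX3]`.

Check the 16 heavy atoms by environment: 2× n (aromatic, X2) → no; 4× c (aromatic, X3) → no; 4× C (X4) → no; 2× O (X2) → no; 3× C (X3) → match; 1× O (X1) → no.
That gives 3 matching atoms.

3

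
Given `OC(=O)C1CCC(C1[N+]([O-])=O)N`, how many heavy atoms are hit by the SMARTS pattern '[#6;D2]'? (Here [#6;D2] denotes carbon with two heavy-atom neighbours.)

Check the 12 heavy atoms by environment: 2× C (D2) → match; 4× C (D3) → no; 1× N (D1) → no; 1× N (charge +1, D3) → no; 1× O (charge -1, D1) → no; 3× O (D1) → no.
That gives 2 matching atoms.

2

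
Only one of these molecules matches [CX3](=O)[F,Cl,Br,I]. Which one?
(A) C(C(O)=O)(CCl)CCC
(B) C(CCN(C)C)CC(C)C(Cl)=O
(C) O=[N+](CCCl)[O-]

B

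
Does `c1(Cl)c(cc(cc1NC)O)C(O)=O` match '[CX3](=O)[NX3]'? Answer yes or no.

The pattern [CX3](=O)[NX3] describes a carbonyl carbon bonded to a trivalent nitrogen — an amide.
The closest candidate here is a carboxylic acid group (-C(=O)OH), but the carbonyl is bonded to O, not to an NX3 nitrogen. No other fragment satisfies the full query, so there is no match.

No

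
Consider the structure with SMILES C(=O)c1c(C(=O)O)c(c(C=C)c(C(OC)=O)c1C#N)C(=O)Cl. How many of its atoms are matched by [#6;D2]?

3

The query [#6;D2] means: any carbon bonded to exactly two heavy atoms.
Check the 22 heavy atoms by environment: 6× c (aromatic, D3) → no; 3× C (D3) → no; 5× O (D1) → no; 1× O (D2) → no; 2× C (D1) → no; 3× C (D2) → match; 1× N (D1) → no; 1× Cl (D1) → no.
That gives 3 matching atoms.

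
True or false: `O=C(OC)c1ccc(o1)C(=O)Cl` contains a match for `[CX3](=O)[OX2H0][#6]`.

True

The pattern [CX3](=O)[OX2H0][#6] describes a carbonyl carbon bonded to an oxygen that is itself bonded to carbon (no H on that O) — an ester.
The molecule carries a methyl-ester group (-C(=O)OCH3), whose atoms satisfy every constraint of the query, so the pattern matches.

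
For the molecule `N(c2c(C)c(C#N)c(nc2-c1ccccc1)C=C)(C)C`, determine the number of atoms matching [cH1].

The query [cH1] means: aromatic carbon bearing exactly one hydrogen.
Check the 20 heavy atoms by environment: 1× n (aromatic, H0) → no; 6× c (aromatic, H0) → no; 3× C (H3) → no; 5× c (aromatic, H1) → match; 2× N (H0) → no; 1× C (H1) → no; 1× C (H2) → no; 1× C (H0) → no.
That gives 5 matching atoms.

5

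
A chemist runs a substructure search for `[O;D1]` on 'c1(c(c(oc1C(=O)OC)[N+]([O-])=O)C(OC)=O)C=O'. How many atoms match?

The query [O;D1] means: aliphatic oxygen bonded to exactly one heavy atom.
Check the 18 heavy atoms by environment: 1× o (aromatic, D2) → no; 4× c (aromatic, D3) → no; 2× C (D3) → no; 4× O (D1) → match; 2× O (D2) → no; 2× C (D1) → no; 1× C (D2) → no; 1× N (charge +1, D3) → no; 1× O (charge -1, D1) → match.
Summing the matching environments: 4 + 1 = 5 matching atoms.

5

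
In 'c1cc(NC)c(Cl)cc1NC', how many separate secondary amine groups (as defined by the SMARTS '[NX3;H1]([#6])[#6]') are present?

2

[NX3;H1]([#6])[#6] is the SMARTS for a secondary amine: a trivalent nitrogen with one H, bonded to two carbons.
The molecule carries 2 separate instances of an N-methylamino group (-NHCH3) meeting every constraint; each maps to a distinct set of atoms, giving 2 matches.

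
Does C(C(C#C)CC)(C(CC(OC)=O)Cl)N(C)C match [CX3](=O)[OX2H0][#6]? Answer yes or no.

The pattern [CX3](=O)[OX2H0][#6] describes a carbonyl carbon bonded to an oxygen that is itself bonded to carbon (no H on that O) — an ester.
The molecule carries a methyl-ester group (-C(=O)OCH3), whose atoms satisfy every constraint of the query, so the pattern matches.

Yes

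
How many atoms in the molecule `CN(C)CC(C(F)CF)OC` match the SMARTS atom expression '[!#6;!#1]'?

The query [!#6;!#1] means: not carbon and not hydrogen — any heteroatom.
Check the 11 heavy atoms by environment: 7× C → no; 2× F → match; 1× N → match; 1× O → match.
Summing the matching environments: 2 + 1 + 1 = 4 matching atoms.

4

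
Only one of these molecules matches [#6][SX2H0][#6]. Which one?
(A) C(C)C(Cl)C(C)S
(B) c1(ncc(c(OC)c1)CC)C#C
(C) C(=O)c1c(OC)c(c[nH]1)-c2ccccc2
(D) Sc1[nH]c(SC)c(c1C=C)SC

D

[#6][SX2H0][#6] describes an aliphatic sulfur bridging two carbons with no H on the sulfur (a thioether).
(A) has a thiol (-SH) but the sulfur has H1, not H0 bridging two carbons.
(B) has a methoxy ether (-OCH3) but the bridging atom is O, not S.
(C) has a methoxy ether (-OCH3) but the bridging atom is O, not S.
(D) contains a methylthio ether (-SCH3), which satisfies every atom and bond constraint.
So the answer is (D).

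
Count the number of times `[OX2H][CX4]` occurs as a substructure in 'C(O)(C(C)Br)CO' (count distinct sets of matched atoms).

2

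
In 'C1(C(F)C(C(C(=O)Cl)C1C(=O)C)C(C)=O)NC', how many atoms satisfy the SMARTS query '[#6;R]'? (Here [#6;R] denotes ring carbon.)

5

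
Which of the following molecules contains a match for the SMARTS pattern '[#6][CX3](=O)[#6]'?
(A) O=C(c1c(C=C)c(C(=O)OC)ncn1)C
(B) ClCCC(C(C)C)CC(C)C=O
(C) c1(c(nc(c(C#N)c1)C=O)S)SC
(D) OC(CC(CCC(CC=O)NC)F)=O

A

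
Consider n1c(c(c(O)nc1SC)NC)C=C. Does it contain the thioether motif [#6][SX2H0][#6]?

Yes

The pattern [#6][SX2H0][#6] describes an aliphatic sulfur bridging two carbons with no H on the sulfur — a thioether.
The molecule carries a methylthio ether (-SCH3), whose atoms satisfy every constraint of the query, so the pattern matches.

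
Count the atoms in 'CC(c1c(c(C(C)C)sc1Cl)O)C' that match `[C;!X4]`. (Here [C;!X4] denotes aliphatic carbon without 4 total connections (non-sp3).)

0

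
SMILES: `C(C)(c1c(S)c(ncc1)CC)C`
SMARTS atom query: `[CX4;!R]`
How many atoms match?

5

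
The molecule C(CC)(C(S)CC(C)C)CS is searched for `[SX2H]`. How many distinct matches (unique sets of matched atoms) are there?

2

[SX2H] is the SMARTS for a thiol: an aliphatic sulfur with two connections, one being H.
The molecule carries 2 separate instances of a thiol (-SH) meeting every constraint; each maps to a distinct set of atoms, giving 2 matches.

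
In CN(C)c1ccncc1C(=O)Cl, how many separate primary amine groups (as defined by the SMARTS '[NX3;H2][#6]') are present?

0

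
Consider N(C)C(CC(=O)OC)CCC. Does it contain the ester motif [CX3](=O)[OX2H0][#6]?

Yes

The pattern [CX3](=O)[OX2H0][#6] describes a carbonyl carbon bonded to an oxygen that is itself bonded to carbon (no H on that O) — an ester.
The molecule carries a methyl-ester group (-C(=O)OCH3), whose atoms satisfy every constraint of the query, so the pattern matches.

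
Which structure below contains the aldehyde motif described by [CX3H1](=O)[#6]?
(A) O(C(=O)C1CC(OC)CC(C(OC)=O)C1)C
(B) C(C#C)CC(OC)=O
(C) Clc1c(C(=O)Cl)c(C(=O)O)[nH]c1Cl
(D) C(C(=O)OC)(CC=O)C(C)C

[CX3H1](=O)[#6] describes an sp2 carbon with one H, double-bonded to O and single-bonded to carbon (an aldehyde).
(A) has a methyl-ester group (-C(=O)OCH3) but the carbonyl carbon has H0, not H1.
(B) has a methyl-ester group (-C(=O)OCH3) but the carbonyl carbon has H0, not H1.
(C) has a carboxylic acid group (-C(=O)OH) but the carbonyl carbon has H0 and is bonded to O, not H1.
(D) contains an aldehyde (-CHO), which satisfies every atom and bond constraint.
So the answer is (D).

D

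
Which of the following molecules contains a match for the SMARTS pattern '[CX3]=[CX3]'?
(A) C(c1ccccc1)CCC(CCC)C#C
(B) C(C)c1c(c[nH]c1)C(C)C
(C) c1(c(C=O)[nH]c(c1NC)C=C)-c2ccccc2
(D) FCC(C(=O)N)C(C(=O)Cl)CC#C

[CX3]=[CX3] describes a non-aromatic C=C double bond between two sp2 carbons (an alkene).
(A) has an ethynyl group (-C#CH) but the C-C bond is a triple bond, not a double bond.
(B) has an ethyl group (-CH2CH3) but its C-C bond is a single bond between CX4 carbons, not CX3=CX3.
(C) contains a vinyl group (-CH=CH2), which satisfies every atom and bond constraint.
(D) has an ethynyl group (-C#CH) but the C-C bond is a triple bond, not a double bond.
So the answer is (C).

C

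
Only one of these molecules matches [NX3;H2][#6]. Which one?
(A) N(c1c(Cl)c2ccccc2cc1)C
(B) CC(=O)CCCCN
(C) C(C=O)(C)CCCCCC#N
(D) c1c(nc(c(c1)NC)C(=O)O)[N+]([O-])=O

B

[NX3;H2][#6] describes a trivalent nitrogen with two H attached to carbon (a primary amine).
(A) has an N-methylamino group (-NHCH3) but the nitrogen bears two carbons and only one H (H1), not H2.
(B) contains a primary amino group (-NH2), which satisfies every atom and bond constraint.
(C) has a nitrile (-C#N) but the nitrogen is NX1 (triple-bonded), not NX3 with two H.
(D) has a nitro group (-[N+](=O)[O-]) but the nitrogen is [N+] with no H, not NX3H2.
So the answer is (B).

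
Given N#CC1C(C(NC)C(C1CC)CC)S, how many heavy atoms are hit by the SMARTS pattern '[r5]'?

5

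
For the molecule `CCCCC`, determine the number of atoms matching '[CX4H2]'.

3

The query [CX4H2] means: sp3 carbon (X4) with exactly two hydrogens.
Check the 5 heavy atoms by environment: 3× C (H2, X4) → match; 2× C (H3, X4) → no.
That gives 3 matching atoms.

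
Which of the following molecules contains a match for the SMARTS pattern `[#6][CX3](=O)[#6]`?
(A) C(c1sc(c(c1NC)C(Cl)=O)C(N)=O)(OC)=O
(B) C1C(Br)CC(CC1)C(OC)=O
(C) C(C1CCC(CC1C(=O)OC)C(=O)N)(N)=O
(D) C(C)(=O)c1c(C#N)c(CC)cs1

[#6][CX3](=O)[#6] describes a carbonyl carbon (no H) flanked by two carbons (a ketone).
(A) has a methyl-ester group (-C(=O)OCH3) but one neighbour of the carbonyl carbon is O, not C.
(B) has a methyl-ester group (-C(=O)OCH3) but one neighbour of the carbonyl carbon is O, not C.
(C) has a primary amide (-C(=O)NH2) but one neighbour of the carbonyl carbon is N, not C.
(D) contains an acetyl/ketone group (-C(=O)CH3), which satisfies every atom and bond constraint.
So the answer is (D).

D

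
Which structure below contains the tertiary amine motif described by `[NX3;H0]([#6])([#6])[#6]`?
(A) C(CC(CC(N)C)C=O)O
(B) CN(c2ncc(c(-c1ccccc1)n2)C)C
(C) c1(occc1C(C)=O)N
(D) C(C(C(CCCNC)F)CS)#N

B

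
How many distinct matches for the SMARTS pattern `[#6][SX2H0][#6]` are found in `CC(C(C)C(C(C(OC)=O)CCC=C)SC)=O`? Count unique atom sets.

1

[#6][SX2H0][#6] is the SMARTS for a thioether: an aliphatic sulfur bridging two carbons with no H on the sulfur.
Exactly one fragment in the molecule meets all constraints, giving 1 match.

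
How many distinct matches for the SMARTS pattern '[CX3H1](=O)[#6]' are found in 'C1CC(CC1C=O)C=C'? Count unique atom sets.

[CX3H1](=O)[#6] is the SMARTS for an aldehyde: an sp2 carbon with one H, double-bonded to O and single-bonded to carbon.
Exactly one fragment in the molecule meets all constraints, giving 1 match.

1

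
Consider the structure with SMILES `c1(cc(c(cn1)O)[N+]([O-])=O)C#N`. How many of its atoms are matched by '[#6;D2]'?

The query [#6;D2] means: any carbon bonded to exactly two heavy atoms.
Check the 12 heavy atoms by environment: 1× n (aromatic, D2) → no; 2× c (aromatic, D2) → match; 3× c (aromatic, D3) → no; 2× O (D1) → no; 1× N (charge +1, D3) → no; 1× O (charge -1, D1) → no; 1× C (D2) → match; 1× N (D1) → no.
Summing the matching environments: 2 + 1 = 3 matching atoms.

3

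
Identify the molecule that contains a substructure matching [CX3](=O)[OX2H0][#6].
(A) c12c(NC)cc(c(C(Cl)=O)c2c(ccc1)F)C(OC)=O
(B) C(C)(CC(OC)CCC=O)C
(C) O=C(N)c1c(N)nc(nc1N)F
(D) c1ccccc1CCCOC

[CX3](=O)[OX2H0][#6] describes a carbonyl carbon bonded to an oxygen that is itself bonded to carbon (no H on that O) (an ester).
(A) contains a methyl-ester group (-C(=O)OCH3), which satisfies every atom and bond constraint.
(B) has a methoxy ether (-OCH3) but the ether oxygen is not adjacent to a C=O carbon.
(C) has a primary amide (-C(=O)NH2) but the carbonyl is bonded to N, not to an O-C linkage.
(D) has a methoxy ether (-OCH3) but the ether oxygen is not adjacent to a C=O carbon.
So the answer is (A).

A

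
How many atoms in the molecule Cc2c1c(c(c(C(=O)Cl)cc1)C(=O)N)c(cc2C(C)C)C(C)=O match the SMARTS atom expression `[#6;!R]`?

8

Check the 23 heavy atoms by environment: 10× c (aromatic, in 6-ring) → no; 8× C (acyclic) → match; 3× O (acyclic) → no; 1× Cl (acyclic) → no; 1× N (acyclic) → no.
That gives 8 matching atoms.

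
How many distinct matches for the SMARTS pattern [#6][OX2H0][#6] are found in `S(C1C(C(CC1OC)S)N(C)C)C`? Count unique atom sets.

1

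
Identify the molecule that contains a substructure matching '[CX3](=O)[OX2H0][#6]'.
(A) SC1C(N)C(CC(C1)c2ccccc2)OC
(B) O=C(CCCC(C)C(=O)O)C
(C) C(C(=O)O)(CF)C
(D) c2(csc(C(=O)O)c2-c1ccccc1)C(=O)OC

D

[CX3](=O)[OX2H0][#6] describes a carbonyl carbon bonded to an oxygen that is itself bonded to carbon (no H on that O) (an ester).
(A) has a methoxy ether (-OCH3) but the ether oxygen is not adjacent to a C=O carbon.
(B) has a carboxylic acid group (-C(=O)OH) but the singly-bonded O carries H (OX2H1, not H0).
(C) has a carboxylic acid group (-C(=O)OH) but the singly-bonded O carries H (OX2H1, not H0).
(D) contains a methyl-ester group (-C(=O)OCH3), which satisfies every atom and bond constraint.
So the answer is (D).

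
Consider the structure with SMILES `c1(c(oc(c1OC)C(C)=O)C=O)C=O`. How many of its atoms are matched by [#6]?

The query [#6] means: #6 matches any atom with atomic number 6 (carbon, aromatic or aliphatic).
Check the 14 heavy atoms by environment: 1× o (aromatic) → no; 4× c (aromatic) → match; 5× C → match; 4× O → no.
Summing the matching environments: 4 + 5 = 9 matching atoms.

9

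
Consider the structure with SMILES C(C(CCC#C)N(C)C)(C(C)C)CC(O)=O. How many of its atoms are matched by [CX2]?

The query [CX2] means: C with X2: aliphatic carbon with exactly 2 total connections.
Check the 16 heavy atoms by environment: 10× C (X4) → no; 1× C (X3) → no; 1× O (X1) → no; 1× O (X2) → no; 2× C (X2) → match; 1× N (X3) → no.
That gives 2 matching atoms.

2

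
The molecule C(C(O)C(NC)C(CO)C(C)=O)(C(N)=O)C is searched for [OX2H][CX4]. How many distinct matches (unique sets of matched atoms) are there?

2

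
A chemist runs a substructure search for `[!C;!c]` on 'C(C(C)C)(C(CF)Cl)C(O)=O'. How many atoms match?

4

The query [!C;!c] means: neither aliphatic nor aromatic carbon — same as [!#6].
Check the 11 heavy atoms by environment: 7× C → no; 1× F → match; 1× Cl → match; 2× O → match.
Summing the matching environments: 1 + 1 + 2 = 4 matching atoms.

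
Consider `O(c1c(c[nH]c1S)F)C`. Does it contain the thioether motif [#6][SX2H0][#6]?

No

The pattern [#6][SX2H0][#6] describes an aliphatic sulfur bridging two carbons with no H on the sulfur — a thioether.
The closest candidate here is a thiol (-SH), but the sulfur has H1, not H0 bridging two carbons. No other fragment satisfies the full query, so there is no match.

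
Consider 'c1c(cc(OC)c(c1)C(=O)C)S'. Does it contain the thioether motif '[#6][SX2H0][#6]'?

The pattern [#6][SX2H0][#6] describes an aliphatic sulfur bridging two carbons with no H on the sulfur — a thioether.
The closest candidate here is a methoxy ether (-OCH3), but the bridging atom is O, not S. No other fragment satisfies the full query, so there is no match.

No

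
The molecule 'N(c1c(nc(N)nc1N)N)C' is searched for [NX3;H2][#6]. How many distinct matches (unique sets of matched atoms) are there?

3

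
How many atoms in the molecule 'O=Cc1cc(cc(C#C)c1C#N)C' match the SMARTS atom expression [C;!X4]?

4

Check the 13 heavy atoms by environment: 6× c (aromatic, X3) → no; 1× C (X4) → no; 3× C (X2) → match; 1× N (X1) → no; 1× C (X3) → match; 1× O (X1) → no.
Summing the matching environments: 3 + 1 = 4 matching atoms.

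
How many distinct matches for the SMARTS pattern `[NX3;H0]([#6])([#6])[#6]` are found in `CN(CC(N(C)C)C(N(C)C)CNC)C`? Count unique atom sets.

[NX3;H0]([#6])([#6])[#6] is the SMARTS for a tertiary amine: a trivalent nitrogen with no H, bonded to three carbons.
The molecule carries 3 separate instances of a dimethylamino group (-N(CH3)2) meeting every constraint; each maps to a distinct set of atoms, giving 3 matches.

3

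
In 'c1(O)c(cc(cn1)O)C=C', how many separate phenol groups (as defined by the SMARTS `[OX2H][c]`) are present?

[OX2H][c] is the SMARTS for a phenol: a hydroxyl oxygen attached to an aromatic carbon.
The molecule carries 2 separate instances of a hydroxyl group (-OH) meeting every constraint; each maps to a distinct set of atoms, giving 2 matches.

2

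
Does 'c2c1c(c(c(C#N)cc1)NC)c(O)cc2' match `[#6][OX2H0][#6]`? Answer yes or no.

No

The pattern [#6][OX2H0][#6] describes an aliphatic oxygen bridging two carbons with no H on the oxygen — an ether.
The closest candidate here is a hydroxyl group (-OH), but the oxygen has H1, not H0 bridging two carbons. No other fragment satisfies the full query, so there is no match.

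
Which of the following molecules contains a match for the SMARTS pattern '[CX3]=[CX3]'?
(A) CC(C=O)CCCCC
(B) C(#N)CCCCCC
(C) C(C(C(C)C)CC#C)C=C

[CX3]=[CX3] describes a non-aromatic C=C double bond between two sp2 carbons (an alkene).
(A) has an ethyl group (-CH2CH3) but its C-C bond is a single bond between CX4 carbons, not CX3=CX3.
(B) has an ethyl group (-CH2CH3) but its C-C bond is a single bond between CX4 carbons, not CX3=CX3.
(C) contains a vinyl group (-CH=CH2), which satisfies every atom and bond constraint.
So the answer is (C).

C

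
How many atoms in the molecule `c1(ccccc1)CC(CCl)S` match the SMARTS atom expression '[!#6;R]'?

0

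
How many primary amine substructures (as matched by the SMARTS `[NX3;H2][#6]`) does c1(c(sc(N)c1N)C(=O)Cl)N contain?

3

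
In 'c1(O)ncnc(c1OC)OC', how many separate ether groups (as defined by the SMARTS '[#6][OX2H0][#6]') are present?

2

[#6][OX2H0][#6] is the SMARTS for an ether: an aliphatic oxygen bridging two carbons with no H on the oxygen.
The molecule carries 2 separate instances of a methoxy ether (-OCH3) meeting every constraint; each maps to a distinct set of atoms, giving 2 matches.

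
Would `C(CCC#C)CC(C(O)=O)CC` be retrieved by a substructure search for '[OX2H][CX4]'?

The pattern [OX2H][CX4] describes a hydroxyl oxygen bound to an sp3 (X4) carbon — an aliphatic alcohol.
The closest candidate here is a carboxylic acid group (-C(=O)OH), but the -OH is on a CX3 carbonyl carbon, not a CX4 carbon. No other fragment satisfies the full query, so there is no match.

No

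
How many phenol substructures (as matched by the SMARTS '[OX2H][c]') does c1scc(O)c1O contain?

[OX2H][c] is the SMARTS for a phenol: a hydroxyl oxygen attached to an aromatic carbon.
The molecule carries 2 separate instances of a hydroxyl group (-OH) meeting every constraint; each maps to a distinct set of atoms, giving 2 matches.

2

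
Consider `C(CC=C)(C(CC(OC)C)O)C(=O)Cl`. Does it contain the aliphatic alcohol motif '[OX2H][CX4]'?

Yes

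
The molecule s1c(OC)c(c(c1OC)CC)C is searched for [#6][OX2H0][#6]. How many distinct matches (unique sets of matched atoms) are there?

2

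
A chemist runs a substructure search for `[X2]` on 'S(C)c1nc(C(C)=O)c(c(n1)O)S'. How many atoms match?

5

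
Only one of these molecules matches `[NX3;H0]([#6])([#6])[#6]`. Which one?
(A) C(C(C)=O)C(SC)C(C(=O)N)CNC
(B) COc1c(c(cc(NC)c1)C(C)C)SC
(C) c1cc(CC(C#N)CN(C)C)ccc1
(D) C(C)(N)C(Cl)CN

[NX3;H0]([#6])([#6])[#6] describes a trivalent nitrogen with no H, bonded to three carbons (a tertiary amine).
(A) has a primary amide (-C(=O)NH2) but the amide nitrogen has H2 and only one carbon neighbour.
(B) has an N-methylamino group (-NHCH3) but the nitrogen still has one H (H1), not H0.
(C) contains a dimethylamino group (-N(CH3)2), which satisfies every atom and bond constraint.
(D) has a primary amino group (-NH2) but the nitrogen has H2, not H0 with three carbons.
So the answer is (C).

C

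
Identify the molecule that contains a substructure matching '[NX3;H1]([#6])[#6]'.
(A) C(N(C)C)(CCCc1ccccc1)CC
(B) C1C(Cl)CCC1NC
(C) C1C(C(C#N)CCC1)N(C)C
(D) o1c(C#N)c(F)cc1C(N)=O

[NX3;H1]([#6])[#6] describes a trivalent nitrogen with one H, bonded to two carbons (a secondary amine).
(A) has a dimethylamino group (-N(CH3)2) but the nitrogen has H0, not H1.
(B) contains an N-methylamino group (-NHCH3), which satisfies every atom and bond constraint.
(C) has a dimethylamino group (-N(CH3)2) but the nitrogen has H0, not H1.
(D) has a primary amide (-C(=O)NH2) but the -C(=O)NH2 nitrogen has H2, not H1.
So the answer is (B).

B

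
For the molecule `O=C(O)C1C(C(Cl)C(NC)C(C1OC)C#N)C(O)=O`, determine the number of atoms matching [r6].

The query [r6] means: r6 matches atoms in a six-membered ring.
Check the 19 heavy atoms by environment: 6× C (in 6-ring) → match; 5× C (acyclic) → no; 2× N (acyclic) → no; 5× O (acyclic) → no; 1× Cl (acyclic) → no.
That gives 6 matching atoms.

6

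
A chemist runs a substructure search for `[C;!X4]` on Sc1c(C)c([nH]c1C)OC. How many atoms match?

0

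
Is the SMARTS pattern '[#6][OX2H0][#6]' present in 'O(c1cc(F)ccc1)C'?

Yes

The pattern [#6][OX2H0][#6] describes an aliphatic oxygen bridging two carbons with no H on the oxygen — an ether.
The molecule carries a methoxy ether (-OCH3), whose atoms satisfy every constraint of the query, so the pattern matches.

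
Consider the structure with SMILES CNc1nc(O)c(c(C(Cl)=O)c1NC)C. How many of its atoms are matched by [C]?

Check the 15 heavy atoms by environment: 1× n (aromatic) → no; 5× c (aromatic) → no; 4× C → match; 2× O → no; 1× Cl → no; 2× N → no.
That gives 4 matching atoms.

4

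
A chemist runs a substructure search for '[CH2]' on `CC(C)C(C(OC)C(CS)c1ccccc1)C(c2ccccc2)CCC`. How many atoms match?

Check the 26 heavy atoms by environment: 3× C (H2) → match; 5× C (H1) → no; 2× c (aromatic, H0) → no; 10× c (aromatic, H1) → no; 4× C (H3) → no; 1× S (H1) → no; 1× O (H0) → no.
That gives 3 matching atoms.

3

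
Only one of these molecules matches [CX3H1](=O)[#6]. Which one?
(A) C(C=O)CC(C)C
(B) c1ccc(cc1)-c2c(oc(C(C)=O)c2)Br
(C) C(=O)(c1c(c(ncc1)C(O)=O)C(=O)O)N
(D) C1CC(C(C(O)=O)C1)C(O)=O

A

[CX3H1](=O)[#6] describes an sp2 carbon with one H, double-bonded to O and single-bonded to carbon (an aldehyde).
(A) contains an aldehyde (-CHO), which satisfies every atom and bond constraint.
(B) has an acetyl/ketone group (-C(=O)CH3) but the carbonyl carbon has H0 (two carbon neighbours), not H1.
(C) has a carboxylic acid group (-C(=O)OH) but the carbonyl carbon has H0 and is bonded to O, not H1.
(D) has a carboxylic acid group (-C(=O)OH) but the carbonyl carbon has H0 and is bonded to O, not H1.
So the answer is (A).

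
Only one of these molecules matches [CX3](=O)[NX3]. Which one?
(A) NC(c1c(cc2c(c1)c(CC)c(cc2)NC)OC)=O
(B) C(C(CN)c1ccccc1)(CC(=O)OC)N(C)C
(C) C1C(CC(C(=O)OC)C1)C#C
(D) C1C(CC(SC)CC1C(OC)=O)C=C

A

[CX3](=O)[NX3] describes a carbonyl carbon bonded to a trivalent nitrogen (an amide).
(A) contains a primary amide (-C(=O)NH2), which satisfies every atom and bond constraint.
(B) has a methyl-ester group (-C(=O)OCH3) but the carbonyl is bonded to O, not to an NX3 nitrogen.
(C) has a methyl-ester group (-C(=O)OCH3) but the carbonyl is bonded to O, not to an NX3 nitrogen.
(D) has a methyl-ester group (-C(=O)OCH3) but the carbonyl is bonded to O, not to an NX3 nitrogen.
So the answer is (A).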